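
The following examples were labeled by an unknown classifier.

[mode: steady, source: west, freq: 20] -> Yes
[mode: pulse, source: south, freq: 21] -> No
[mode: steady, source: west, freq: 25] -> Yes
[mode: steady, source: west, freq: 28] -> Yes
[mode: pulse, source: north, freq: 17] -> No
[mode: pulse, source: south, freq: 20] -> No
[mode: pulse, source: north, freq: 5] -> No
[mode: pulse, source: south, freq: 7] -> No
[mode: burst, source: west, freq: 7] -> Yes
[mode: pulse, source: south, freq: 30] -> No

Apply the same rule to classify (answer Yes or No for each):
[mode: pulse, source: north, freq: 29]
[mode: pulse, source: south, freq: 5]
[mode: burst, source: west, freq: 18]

All 'Yes' examples share one property — source is west — and every 'No' example lacks it.
[mode: pulse, source: north, freq: 29] — source is north, hence No. [mode: pulse, source: south, freq: 5] — source is south, hence No. [mode: burst, source: west, freq: 18] — source is west, hence Yes.

No, No, Yes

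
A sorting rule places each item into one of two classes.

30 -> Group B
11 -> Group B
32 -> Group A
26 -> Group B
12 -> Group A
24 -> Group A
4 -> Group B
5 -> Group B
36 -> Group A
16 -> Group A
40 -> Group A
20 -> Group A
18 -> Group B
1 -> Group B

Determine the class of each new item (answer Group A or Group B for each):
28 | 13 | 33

Group A, Group B, Group B

The classifier is using: multiple of 4 AND at least 5.
Group A: 28, since 28 = 4·7, 28 ≥ 5.
Group B: 13, since 13 = 4·3 + 1, 13 ≥ 5.
Group B: 33, since 33 = 4·8 + 1, 33 ≥ 5.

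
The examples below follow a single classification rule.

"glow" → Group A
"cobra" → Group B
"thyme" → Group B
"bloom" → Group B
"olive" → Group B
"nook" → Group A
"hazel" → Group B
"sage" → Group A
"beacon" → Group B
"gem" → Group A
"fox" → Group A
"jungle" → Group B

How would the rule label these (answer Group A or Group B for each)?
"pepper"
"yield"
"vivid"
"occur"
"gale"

Group B, Group B, Group B, Group B, Group A

The common property of the 'Group A' items is: length ≤ 4. No 'Group B' item has it.
"pepper" → length 6 → Group B. "yield" → length 5 → Group B. "vivid" → length 5 → Group B. "occur" → length 5 → Group B. "gale" → length 4 → Group A.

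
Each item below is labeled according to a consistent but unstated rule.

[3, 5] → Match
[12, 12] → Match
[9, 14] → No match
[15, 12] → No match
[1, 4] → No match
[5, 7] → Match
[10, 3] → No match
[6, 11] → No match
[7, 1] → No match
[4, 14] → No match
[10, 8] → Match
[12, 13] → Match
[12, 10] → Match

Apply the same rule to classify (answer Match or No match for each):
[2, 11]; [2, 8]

'Match' ⟺ |first − second| ≤ 2.
[2, 11] → |2−11| = 9 → No match. [2, 8] → |2−8| = 6 → No match.

No match, No match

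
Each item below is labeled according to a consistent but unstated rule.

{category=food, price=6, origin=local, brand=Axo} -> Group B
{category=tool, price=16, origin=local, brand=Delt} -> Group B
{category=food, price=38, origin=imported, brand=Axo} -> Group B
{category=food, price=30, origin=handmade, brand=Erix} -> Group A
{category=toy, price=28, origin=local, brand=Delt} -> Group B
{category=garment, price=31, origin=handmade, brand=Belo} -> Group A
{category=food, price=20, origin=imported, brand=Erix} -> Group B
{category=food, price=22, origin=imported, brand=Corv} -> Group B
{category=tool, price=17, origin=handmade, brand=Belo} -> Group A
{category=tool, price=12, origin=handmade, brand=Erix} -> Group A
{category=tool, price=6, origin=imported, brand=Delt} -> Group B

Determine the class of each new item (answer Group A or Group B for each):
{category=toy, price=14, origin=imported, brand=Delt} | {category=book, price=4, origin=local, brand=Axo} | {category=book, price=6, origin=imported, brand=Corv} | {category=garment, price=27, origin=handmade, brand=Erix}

Group B, Group B, Group B, Group A

All 'Group A' examples share one property — origin is handmade — and every 'Group B' example lacks it.
{category=toy, price=14, origin=imported, brand=Delt}: origin is imported, does not satisfy this → Group B. {category=book, price=4, origin=local, brand=Axo}: origin is local, does not satisfy this → Group B. {category=book, price=6, origin=imported, brand=Corv}: origin is imported, does not satisfy this → Group B. {category=garment, price=27, origin=handmade, brand=Erix}: origin is handmade, checks out → Group A.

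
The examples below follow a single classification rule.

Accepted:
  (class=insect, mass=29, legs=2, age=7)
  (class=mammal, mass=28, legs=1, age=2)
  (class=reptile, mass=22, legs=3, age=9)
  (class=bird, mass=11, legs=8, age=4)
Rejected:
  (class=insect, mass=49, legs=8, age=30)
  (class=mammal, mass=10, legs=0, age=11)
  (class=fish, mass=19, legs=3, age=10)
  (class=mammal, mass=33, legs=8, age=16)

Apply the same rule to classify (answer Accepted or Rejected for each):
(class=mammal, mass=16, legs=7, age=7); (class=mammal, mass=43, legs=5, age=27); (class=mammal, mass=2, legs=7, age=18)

A rule that fits every label: age ≤ 9 — true of each 'Accepted' example, false of each 'Rejected' one.
(class=mammal, mass=16, legs=7, age=7): age = 7 — checks out, so Accepted.
(class=mammal, mass=43, legs=5, age=27): age = 27 — fails this test, so Rejected.
(class=mammal, mass=2, legs=7, age=18): age = 18 — fails this test, so Rejected.

Accepted, Rejected, Rejected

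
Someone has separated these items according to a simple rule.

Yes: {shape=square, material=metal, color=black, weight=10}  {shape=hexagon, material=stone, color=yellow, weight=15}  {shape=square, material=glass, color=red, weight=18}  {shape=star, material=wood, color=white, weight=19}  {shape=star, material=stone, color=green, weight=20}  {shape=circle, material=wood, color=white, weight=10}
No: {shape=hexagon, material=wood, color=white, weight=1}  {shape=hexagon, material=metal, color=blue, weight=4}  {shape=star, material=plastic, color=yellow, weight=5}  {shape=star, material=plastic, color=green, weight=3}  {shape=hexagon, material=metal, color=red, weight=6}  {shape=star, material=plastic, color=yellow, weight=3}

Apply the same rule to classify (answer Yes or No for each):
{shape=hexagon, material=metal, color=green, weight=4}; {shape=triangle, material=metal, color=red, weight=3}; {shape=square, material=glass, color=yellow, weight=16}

No, No, Yes

All 'Yes' examples share one property — weight ≥ 10 — and every 'No' example lacks it.
{shape=hexagon, material=metal, color=green, weight=4} → weight = 4 → No.
{shape=triangle, material=metal, color=red, weight=3} → weight = 3 → No.
{shape=square, material=glass, color=yellow, weight=16} → weight = 16 → Yes.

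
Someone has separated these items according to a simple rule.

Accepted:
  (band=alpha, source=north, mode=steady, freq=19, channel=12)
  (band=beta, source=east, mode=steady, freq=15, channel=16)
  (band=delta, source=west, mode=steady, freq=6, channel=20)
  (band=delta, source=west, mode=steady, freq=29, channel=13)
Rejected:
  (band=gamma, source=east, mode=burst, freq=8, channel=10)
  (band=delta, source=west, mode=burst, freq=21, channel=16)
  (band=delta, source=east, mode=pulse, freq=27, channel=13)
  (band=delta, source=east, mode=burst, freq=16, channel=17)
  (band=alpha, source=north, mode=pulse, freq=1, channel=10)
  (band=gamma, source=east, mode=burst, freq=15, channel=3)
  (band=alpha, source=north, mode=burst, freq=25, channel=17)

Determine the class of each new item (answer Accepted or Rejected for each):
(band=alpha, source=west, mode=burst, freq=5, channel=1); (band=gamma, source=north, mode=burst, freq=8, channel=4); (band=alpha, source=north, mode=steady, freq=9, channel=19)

Rejected, Rejected, Accepted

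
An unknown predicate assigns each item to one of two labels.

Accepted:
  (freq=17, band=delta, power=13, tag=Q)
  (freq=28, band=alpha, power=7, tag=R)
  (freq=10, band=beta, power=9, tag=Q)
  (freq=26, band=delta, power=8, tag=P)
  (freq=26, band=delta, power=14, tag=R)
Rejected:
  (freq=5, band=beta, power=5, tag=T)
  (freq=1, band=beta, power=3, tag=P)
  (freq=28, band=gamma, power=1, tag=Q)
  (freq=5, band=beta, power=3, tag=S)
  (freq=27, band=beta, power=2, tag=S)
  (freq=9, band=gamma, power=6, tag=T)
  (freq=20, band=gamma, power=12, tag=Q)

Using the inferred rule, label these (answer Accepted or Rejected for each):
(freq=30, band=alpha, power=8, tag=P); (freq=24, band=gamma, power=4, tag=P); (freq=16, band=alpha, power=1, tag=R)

Accepted, Rejected, Rejected

'Accepted' ⟺ power ≥ 7 AND freq ≠ 20.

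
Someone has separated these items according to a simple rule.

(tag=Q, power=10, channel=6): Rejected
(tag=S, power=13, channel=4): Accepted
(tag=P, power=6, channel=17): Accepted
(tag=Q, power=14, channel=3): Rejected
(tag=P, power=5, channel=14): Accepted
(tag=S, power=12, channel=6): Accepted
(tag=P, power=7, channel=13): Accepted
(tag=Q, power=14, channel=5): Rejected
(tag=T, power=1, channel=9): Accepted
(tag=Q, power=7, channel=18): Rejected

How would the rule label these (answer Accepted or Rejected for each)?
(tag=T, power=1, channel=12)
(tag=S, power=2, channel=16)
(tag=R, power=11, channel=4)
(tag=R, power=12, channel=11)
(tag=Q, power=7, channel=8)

Looking at the examples, the only property every 'Accepted' case has and every 'Rejected' case lacks is: tag is not Q.
Accepted: (tag=T, power=1, channel=12), since tag is T.
Accepted: (tag=S, power=2, channel=16), since tag is S.
Accepted: (tag=R, power=11, channel=4), since tag is R.
Accepted: (tag=R, power=12, channel=11), since tag is R.
Rejected: (tag=Q, power=7, channel=8), since tag is Q.

Accepted, Accepted, Accepted, Accepted, Rejected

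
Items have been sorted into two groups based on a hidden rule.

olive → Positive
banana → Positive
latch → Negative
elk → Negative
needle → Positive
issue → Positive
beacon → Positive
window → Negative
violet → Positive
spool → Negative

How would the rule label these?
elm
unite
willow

Negative, Positive, Negative

All 'Positive' examples share one property — has ≥ 3 vowels — and every 'Negative' example lacks it.
elm: 1 vowel — does not satisfy this, so Negative. unite: 3 vowels — passes, so Positive. willow: 2 vowels — does not satisfy this, so Negative.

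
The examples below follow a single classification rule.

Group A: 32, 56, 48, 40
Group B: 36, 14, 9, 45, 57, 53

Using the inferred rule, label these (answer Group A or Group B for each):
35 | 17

Group B, Group B

One predicate separates the groups cleanly: multiple of 8.
35: Group B (35 = 8·4 + 3).
17: Group B (17 = 8·2 + 1).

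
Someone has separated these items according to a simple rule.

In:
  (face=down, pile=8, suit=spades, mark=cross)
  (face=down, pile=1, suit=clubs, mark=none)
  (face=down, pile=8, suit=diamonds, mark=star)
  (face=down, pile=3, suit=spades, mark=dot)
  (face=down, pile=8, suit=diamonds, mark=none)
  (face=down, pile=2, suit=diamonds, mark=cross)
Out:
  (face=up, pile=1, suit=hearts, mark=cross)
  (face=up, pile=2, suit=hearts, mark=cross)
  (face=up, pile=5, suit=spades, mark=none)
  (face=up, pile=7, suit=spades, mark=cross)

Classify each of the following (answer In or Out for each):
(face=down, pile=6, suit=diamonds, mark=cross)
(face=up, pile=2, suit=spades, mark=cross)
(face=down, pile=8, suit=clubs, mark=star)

One predicate separates the groups cleanly: face is down.
In: (face=down, pile=6, suit=diamonds, mark=cross), since face is down.
Out: (face=up, pile=2, suit=spades, mark=cross), since face is up.
In: (face=down, pile=8, suit=clubs, mark=star), since face is down.

In, Out, In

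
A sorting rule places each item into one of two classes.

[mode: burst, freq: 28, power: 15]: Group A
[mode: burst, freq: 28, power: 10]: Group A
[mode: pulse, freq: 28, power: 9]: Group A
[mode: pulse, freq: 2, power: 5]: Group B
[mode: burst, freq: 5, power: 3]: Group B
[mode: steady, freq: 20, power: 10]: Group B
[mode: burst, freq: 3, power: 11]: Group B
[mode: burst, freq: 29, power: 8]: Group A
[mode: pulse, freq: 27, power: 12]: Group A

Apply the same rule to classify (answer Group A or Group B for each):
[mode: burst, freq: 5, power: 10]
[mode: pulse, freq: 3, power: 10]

The distinguishing property — freq ≥ 27 — holds for all the 'Group A' cases and none of the 'Group B' cases.

Group B, Group B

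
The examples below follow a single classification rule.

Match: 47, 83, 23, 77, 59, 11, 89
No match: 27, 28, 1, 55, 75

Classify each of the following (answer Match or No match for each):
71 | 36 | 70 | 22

Match, No match, No match, No match

One predicate separates the groups cleanly: ≡ 2 (mod 3).
71: Match (71 mod 3 = 2).
36: No match (36 mod 3 = 0).
70: No match (70 mod 3 = 1).
22: No match (22 mod 3 = 1).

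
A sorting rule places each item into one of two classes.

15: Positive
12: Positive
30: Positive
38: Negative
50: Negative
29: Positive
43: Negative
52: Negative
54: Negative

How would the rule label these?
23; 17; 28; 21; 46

Positive, Positive, Positive, Positive, Negative

The pattern is that an item is 'Positive' exactly when: at most 30.
23: 23 ≤ 30, meets the rule → Positive. 17: 17 ≤ 30, meets the rule → Positive. 28: 28 ≤ 30, meets the rule → Positive. 21: 21 ≤ 30, meets the rule → Positive. 46: 46 > 30, fails this test → Negative.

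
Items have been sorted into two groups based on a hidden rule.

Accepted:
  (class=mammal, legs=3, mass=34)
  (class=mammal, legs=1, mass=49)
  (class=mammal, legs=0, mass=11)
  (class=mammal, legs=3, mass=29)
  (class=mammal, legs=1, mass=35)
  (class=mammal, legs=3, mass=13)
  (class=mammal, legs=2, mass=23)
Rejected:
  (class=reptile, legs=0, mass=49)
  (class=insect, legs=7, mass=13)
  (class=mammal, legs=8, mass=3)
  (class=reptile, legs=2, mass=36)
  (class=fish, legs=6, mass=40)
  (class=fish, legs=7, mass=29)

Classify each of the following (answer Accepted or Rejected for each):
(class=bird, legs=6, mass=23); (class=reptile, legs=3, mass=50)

Rejected, Rejected

The pattern is that an item is 'Accepted' exactly when: class is mammal AND legs ≤ 3.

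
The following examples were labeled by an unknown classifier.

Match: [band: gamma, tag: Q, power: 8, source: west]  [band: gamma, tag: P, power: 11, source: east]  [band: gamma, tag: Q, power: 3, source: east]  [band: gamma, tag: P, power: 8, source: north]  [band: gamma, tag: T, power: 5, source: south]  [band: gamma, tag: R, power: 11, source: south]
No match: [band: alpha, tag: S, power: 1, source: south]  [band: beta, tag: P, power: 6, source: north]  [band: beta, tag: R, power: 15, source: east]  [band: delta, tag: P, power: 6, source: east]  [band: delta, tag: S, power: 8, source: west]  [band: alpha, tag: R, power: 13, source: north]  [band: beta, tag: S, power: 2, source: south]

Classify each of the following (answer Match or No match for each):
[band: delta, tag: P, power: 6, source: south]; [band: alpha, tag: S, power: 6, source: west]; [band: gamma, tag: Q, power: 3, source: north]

The distinguishing property — band is gamma — holds for all the 'Match' cases and none of the 'No match' cases.

No match, No match, Match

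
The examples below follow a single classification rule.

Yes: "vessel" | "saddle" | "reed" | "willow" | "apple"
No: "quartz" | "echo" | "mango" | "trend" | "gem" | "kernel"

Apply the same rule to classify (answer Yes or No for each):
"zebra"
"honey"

Comparing the two groups points to one rule — has a double letter.

No, No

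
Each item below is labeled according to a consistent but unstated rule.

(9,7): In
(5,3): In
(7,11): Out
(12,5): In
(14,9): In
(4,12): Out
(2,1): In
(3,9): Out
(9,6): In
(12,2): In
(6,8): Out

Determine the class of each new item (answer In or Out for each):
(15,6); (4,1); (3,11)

In, In, Out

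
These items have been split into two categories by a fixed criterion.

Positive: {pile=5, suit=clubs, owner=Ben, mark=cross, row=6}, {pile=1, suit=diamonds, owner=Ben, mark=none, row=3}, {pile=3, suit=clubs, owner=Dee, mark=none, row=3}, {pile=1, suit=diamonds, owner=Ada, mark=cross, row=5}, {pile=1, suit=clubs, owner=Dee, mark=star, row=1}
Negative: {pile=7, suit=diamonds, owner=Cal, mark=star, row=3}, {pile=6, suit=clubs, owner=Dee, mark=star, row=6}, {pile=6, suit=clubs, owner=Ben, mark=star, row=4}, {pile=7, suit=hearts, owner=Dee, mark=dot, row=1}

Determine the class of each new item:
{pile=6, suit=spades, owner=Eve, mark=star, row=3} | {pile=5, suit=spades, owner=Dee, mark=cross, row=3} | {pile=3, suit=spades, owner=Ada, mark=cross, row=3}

Negative, Positive, Positive

One predicate separates the groups cleanly: pile ≤ 5.
{pile=6, suit=spades, owner=Eve, mark=star, row=3}: pile = 6 — does not fit, so Negative. {pile=5, suit=spades, owner=Dee, mark=cross, row=3}: pile = 5 — passes, so Positive. {pile=3, suit=spades, owner=Ada, mark=cross, row=3}: pile = 3 — passes, so Positive.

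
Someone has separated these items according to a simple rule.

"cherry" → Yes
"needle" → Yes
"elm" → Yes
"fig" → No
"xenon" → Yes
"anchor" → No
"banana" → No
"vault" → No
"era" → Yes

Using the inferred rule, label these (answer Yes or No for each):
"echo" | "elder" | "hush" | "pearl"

A rule that fits every label: contains 'e' — true of each 'Yes' example, false of each 'No' one.
"echo" — has 'e', hence Yes.
"elder" — has 'e', hence Yes.
"hush" — no 'e', hence No.
"pearl" — has 'e', hence Yes.

Yes, Yes, No, Yes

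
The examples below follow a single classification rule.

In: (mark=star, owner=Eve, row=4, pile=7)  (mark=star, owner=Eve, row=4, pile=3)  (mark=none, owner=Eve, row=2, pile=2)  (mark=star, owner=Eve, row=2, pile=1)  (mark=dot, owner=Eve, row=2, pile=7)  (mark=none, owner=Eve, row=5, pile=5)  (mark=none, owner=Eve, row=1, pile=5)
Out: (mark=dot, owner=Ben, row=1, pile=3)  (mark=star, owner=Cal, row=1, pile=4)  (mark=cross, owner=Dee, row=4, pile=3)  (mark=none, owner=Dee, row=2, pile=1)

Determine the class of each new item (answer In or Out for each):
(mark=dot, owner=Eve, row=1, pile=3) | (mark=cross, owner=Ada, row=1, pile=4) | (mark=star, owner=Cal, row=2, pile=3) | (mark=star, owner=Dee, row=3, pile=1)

In, Out, Out, Out

The common property of the 'In' items is: owner is Eve. No 'Out' item has it.
(mark=dot, owner=Eve, row=1, pile=3) → owner is Eve → In.
(mark=cross, owner=Ada, row=1, pile=4) → owner is Ada → Out.
(mark=star, owner=Cal, row=2, pile=3) → owner is Cal → Out.
(mark=star, owner=Dee, row=3, pile=1) → owner is Dee → Out.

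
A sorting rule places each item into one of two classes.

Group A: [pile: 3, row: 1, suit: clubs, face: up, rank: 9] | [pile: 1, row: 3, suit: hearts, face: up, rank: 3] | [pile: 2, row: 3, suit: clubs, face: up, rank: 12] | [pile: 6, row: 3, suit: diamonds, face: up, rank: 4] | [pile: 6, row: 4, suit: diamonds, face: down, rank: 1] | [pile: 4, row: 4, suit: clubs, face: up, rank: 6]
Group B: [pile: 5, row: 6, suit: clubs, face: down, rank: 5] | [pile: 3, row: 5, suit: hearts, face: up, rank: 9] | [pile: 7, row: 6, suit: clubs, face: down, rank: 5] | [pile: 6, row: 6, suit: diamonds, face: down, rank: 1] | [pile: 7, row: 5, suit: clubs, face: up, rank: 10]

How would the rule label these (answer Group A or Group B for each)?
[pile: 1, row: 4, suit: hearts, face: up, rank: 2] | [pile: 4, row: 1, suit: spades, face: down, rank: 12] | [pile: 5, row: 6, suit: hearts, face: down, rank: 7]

One predicate separates the groups cleanly: row ≤ 4.
[pile: 1, row: 4, suit: hearts, face: up, rank: 2]: row = 4 — meets the rule, so Group A. [pile: 4, row: 1, suit: spades, face: down, rank: 12]: row = 1 — meets the rule, so Group A. [pile: 5, row: 6, suit: hearts, face: down, rank: 7]: row = 6 — fails the rule, so Group B.

Group A, Group A, Group B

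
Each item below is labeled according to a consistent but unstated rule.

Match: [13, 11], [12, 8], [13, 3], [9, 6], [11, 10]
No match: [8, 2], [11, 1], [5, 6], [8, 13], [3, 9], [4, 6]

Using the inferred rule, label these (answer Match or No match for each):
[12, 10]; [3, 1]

A rule that fits every label: first > second AND sum ≥ 15 — true of each 'Match' example, false of each 'No match' one.
[12, 10]: Match (12 > 10, 12+10 = 22). [3, 1]: No match (3 > 1, 3+1 = 4).

Match, No match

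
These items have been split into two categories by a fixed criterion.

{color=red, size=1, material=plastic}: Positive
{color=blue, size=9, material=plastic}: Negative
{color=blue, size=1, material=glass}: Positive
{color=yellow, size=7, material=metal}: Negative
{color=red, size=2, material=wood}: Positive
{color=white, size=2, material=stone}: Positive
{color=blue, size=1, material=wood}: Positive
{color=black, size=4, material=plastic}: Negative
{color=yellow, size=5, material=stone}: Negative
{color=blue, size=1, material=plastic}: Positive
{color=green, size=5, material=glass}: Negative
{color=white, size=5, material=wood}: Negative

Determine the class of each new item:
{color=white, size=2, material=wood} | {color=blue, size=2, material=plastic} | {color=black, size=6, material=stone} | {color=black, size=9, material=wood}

The rule appears to be: size ≤ 2.
{color=white, size=2, material=wood}: size = 2 — fits, so Positive.
{color=blue, size=2, material=plastic}: size = 2 — fits, so Positive.
{color=black, size=6, material=stone}: size = 6 — doesn't match, so Negative.
{color=black, size=9, material=wood}: size = 9 — doesn't match, so Negative.

Positive, Positive, Negative, Negative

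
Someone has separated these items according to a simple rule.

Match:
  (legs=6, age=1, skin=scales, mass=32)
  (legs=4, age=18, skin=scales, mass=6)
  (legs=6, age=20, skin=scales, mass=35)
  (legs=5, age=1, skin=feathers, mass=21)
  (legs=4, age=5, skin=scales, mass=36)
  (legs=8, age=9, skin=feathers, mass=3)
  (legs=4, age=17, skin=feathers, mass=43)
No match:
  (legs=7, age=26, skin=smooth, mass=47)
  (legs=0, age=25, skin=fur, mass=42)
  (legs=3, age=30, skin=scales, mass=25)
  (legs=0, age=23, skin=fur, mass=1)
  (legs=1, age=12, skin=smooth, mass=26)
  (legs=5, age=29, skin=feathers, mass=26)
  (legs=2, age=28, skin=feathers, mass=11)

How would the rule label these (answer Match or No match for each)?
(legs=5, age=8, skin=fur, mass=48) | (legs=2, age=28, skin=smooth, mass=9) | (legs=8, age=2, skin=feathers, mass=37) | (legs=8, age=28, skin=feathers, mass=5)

Match, No match, Match, No match

The pattern is that an item is 'Match' exactly when: age ≤ 20 AND legs ≥ 2.
(legs=5, age=8, skin=fur, mass=48): age = 8, legs = 5, qualifies → Match. (legs=2, age=28, skin=smooth, mass=9): age = 28, legs = 2, does not satisfy this → No match. (legs=8, age=2, skin=feathers, mass=37): age = 2, legs = 8, qualifies → Match. (legs=8, age=28, skin=feathers, mass=5): age = 28, legs = 8, does not satisfy this → No match.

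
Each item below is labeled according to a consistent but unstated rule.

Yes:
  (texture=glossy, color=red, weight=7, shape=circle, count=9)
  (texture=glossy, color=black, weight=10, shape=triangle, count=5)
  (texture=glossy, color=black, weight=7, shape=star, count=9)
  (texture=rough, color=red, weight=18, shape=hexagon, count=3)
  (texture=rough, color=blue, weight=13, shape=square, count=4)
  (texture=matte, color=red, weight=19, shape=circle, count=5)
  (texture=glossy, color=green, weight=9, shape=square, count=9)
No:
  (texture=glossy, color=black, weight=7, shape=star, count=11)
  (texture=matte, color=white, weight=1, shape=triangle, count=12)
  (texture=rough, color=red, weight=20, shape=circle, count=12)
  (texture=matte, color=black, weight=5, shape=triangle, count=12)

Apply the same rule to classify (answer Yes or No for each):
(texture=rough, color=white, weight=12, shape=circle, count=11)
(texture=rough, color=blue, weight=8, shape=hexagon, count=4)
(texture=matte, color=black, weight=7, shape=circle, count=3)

The simplest hypothesis consistent with all the labels is: count ≤ 9.
(texture=rough, color=white, weight=12, shape=circle, count=11): No (count = 11).
(texture=rough, color=blue, weight=8, shape=hexagon, count=4): Yes (count = 4).
(texture=matte, color=black, weight=7, shape=circle, count=3): Yes (count = 3).

No, Yes, Yes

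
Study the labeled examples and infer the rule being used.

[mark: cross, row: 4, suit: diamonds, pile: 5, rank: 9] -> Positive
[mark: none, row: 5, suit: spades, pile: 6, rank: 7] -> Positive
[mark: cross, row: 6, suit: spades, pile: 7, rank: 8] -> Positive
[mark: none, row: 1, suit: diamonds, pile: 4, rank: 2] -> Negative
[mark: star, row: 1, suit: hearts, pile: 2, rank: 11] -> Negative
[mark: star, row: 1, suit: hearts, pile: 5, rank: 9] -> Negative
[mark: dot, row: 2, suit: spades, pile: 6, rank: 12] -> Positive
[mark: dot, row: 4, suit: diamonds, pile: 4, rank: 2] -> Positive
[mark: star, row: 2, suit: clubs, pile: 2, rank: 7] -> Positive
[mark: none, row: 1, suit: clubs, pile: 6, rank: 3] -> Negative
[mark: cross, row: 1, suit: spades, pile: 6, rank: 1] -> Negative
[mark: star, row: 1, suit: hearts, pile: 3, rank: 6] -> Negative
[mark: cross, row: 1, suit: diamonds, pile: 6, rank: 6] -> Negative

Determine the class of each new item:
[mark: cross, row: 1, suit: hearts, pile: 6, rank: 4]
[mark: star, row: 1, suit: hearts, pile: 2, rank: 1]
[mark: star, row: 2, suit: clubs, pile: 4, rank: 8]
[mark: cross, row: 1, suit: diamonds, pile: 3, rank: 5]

Negative, Negative, Positive, Negative

One predicate separates the groups cleanly: row ≥ 2.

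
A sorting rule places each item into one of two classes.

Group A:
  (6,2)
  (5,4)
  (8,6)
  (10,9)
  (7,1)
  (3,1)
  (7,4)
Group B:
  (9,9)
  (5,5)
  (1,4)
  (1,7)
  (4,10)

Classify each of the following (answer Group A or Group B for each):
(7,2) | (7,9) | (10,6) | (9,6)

The simplest hypothesis consistent with all the labels is: first > second.
(7,2) — 7 > 2, hence Group A.
(7,9) — 7 < 9, hence Group B.
(10,6) — 10 > 6, hence Group A.
(9,6) — 9 > 6, hence Group A.

Group A, Group B, Group A, Group A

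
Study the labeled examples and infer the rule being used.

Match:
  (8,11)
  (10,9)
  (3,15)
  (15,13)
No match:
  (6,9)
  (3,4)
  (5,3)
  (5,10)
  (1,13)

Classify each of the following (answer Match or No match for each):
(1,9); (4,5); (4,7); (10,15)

'Match' ⟺ sum ≥ 18.
(1,9) → 1+9 = 10 → No match.
(4,5) → 4+5 = 9 → No match.
(4,7) → 4+7 = 11 → No match.
(10,15) → 10+15 = 25 → Match.

No match, No match, No match, Match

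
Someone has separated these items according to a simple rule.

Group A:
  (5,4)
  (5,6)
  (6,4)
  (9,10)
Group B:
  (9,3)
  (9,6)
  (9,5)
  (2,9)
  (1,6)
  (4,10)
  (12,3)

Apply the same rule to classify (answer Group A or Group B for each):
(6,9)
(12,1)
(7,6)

Group B, Group B, Group A

A rule that fits every label: |first − second| ≤ 2 — true of each 'Group A' example, false of each 'Group B' one.
(6,9) → |6−9| = 3 → Group B. (12,1) → |12−1| = 11 → Group B. (7,6) → |7−6| = 1 → Group A.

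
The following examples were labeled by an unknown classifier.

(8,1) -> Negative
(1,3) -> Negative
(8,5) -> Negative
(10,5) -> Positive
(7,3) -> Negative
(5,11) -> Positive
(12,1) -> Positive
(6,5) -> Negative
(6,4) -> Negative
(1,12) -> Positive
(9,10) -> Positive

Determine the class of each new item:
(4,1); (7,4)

Negative, Negative

The distinguishing property — max ≥ 9 — holds for all the 'Positive' cases and none of the 'Negative' cases.
(4,1) → max 4 → Negative.
(7,4) → max 7 → Negative.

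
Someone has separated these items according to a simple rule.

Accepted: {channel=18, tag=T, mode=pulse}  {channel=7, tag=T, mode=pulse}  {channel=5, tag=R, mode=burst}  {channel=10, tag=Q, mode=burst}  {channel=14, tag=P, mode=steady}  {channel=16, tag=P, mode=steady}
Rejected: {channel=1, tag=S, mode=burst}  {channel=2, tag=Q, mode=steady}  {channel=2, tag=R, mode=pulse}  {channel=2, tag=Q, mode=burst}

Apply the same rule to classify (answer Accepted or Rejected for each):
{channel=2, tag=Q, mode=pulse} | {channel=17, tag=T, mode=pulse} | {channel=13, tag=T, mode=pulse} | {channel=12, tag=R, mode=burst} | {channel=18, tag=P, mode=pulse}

The classifier is using: channel ≥ 5.
Rejected: {channel=2, tag=Q, mode=pulse}, since channel = 2.
Accepted: {channel=17, tag=T, mode=pulse}, since channel = 17.
Accepted: {channel=13, tag=T, mode=pulse}, since channel = 13.
Accepted: {channel=12, tag=R, mode=burst}, since channel = 12.
Accepted: {channel=18, tag=P, mode=pulse}, since channel = 18.

Rejected, Accepted, Accepted, Accepted, Accepted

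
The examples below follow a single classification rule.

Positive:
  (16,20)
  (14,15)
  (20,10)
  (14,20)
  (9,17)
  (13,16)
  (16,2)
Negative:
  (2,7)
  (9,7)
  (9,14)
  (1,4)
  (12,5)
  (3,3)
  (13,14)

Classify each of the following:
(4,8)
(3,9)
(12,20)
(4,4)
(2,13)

Negative, Negative, Positive, Negative, Negative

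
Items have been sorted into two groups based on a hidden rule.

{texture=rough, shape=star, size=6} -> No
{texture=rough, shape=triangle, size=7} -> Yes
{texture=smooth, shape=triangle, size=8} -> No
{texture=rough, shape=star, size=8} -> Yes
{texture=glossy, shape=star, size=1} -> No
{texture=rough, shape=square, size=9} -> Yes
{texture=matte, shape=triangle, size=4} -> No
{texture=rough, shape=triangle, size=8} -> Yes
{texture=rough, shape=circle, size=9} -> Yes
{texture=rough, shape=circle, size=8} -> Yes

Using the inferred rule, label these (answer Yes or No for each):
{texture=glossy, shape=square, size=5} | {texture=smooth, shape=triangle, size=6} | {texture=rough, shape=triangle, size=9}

The simplest hypothesis consistent with all the labels is: texture is rough AND size ≥ 7.

No, No, Yes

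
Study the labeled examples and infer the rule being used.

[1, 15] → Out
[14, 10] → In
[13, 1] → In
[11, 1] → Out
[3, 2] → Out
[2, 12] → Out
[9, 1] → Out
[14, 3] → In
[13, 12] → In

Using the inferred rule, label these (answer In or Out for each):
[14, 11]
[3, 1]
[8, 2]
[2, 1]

The pattern is that an item is 'In' exactly when: first ≥ 12.
[14, 11]: first 14, satisfies this → In. [3, 1]: first 3, does not pass → Out. [8, 2]: first 8, does not pass → Out. [2, 1]: first 2, does not pass → Out.

In, Out, Out, Out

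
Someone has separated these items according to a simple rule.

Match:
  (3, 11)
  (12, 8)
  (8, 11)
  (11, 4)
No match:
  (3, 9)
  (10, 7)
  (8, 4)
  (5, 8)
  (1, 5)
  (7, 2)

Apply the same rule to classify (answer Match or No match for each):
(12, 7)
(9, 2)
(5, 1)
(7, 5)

A rule that fits every label: max ≥ 11 — true of each 'Match' example, false of each 'No match' one.

Match, No match, No match, No match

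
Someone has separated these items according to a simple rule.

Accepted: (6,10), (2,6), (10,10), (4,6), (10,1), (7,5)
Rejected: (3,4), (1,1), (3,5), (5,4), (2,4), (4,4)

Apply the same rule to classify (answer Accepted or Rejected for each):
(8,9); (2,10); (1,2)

Accepted, Accepted, Rejected

The rule appears to be: max ≥ 6.
(8,9) → max 9 → Accepted.
(2,10) → max 10 → Accepted.
(1,2) → max 2 → Rejected.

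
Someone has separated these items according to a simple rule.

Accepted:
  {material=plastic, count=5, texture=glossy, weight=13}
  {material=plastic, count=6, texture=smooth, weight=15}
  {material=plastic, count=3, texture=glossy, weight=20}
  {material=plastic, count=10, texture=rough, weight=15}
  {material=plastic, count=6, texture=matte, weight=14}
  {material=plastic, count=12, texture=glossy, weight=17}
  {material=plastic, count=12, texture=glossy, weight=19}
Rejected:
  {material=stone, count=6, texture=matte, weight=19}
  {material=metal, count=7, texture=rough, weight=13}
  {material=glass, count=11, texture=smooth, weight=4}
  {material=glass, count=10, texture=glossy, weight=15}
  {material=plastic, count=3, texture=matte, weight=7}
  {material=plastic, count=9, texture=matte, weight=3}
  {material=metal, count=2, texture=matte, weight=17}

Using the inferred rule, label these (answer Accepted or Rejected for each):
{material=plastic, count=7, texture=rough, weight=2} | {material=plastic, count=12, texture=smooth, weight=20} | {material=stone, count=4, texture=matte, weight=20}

A rule that fits every label: material is plastic AND weight ≥ 13 — true of each 'Accepted' example, false of each 'Rejected' one.
{material=plastic, count=7, texture=rough, weight=2} → material is plastic, weight = 2 → Rejected.
{material=plastic, count=12, texture=smooth, weight=20} → material is plastic, weight = 20 → Accepted.
{material=stone, count=4, texture=matte, weight=20} → material is stone, weight = 20 → Rejected.

Rejected, Accepted, Rejected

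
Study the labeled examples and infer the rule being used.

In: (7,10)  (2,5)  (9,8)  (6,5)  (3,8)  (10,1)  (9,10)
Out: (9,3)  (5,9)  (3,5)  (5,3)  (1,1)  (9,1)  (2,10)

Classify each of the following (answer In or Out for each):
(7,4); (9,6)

A rule that fits every label: sum is odd — true of each 'In' example, false of each 'Out' one.
In: (7,4), since 7+4 = 11.
In: (9,6), since 9+6 = 15.

In, In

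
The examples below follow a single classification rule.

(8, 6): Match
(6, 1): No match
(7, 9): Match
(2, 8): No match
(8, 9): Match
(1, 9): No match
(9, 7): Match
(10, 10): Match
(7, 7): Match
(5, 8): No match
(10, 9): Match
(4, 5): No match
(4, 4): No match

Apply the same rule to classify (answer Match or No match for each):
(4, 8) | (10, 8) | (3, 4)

The pattern is that an item is 'Match' exactly when: sum ≥ 14.

No match, Match, No match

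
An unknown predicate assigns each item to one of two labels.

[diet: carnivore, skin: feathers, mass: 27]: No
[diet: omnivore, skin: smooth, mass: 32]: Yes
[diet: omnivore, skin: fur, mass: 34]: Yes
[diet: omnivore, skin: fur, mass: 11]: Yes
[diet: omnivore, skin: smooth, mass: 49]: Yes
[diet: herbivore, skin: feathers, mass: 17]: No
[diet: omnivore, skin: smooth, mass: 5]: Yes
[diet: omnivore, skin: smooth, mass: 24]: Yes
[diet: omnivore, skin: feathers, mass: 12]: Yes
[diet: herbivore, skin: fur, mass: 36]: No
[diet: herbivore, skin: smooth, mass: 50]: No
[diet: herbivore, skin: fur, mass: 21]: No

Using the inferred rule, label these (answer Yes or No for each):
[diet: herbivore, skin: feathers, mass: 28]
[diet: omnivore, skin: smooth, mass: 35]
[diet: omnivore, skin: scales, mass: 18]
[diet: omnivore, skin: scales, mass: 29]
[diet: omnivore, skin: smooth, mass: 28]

The simplest hypothesis consistent with all the labels is: diet is omnivore.
[diet: herbivore, skin: feathers, mass: 28]: diet is herbivore — does not satisfy this, so No.
[diet: omnivore, skin: smooth, mass: 35]: diet is omnivore — passes, so Yes.
[diet: omnivore, skin: scales, mass: 18]: diet is omnivore — passes, so Yes.
[diet: omnivore, skin: scales, mass: 29]: diet is omnivore — passes, so Yes.
[diet: omnivore, skin: smooth, mass: 28]: diet is omnivore — passes, so Yes.

No, Yes, Yes, Yes, Yes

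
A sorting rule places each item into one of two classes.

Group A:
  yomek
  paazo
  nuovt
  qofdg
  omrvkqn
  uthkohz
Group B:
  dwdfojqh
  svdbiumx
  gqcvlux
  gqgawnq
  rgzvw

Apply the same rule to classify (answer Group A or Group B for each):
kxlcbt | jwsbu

Group B, Group B

The distinguishing property — odd length AND contains 'o' — holds for all the 'Group A' cases and none of the 'Group B' cases.
kxlcbt — length 6, no 'o', hence Group B. jwsbu — length 5, no 'o', hence Group B.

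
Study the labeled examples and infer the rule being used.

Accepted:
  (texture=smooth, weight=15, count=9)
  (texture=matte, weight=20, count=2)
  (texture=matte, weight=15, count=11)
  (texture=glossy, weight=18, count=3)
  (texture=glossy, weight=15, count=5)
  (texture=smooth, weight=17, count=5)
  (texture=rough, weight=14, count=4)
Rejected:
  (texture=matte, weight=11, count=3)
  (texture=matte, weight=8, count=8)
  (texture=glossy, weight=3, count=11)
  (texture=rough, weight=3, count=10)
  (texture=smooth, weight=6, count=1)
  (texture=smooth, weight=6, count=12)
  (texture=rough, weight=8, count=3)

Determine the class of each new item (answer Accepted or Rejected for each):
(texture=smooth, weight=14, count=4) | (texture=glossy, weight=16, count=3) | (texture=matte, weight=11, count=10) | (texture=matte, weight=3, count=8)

'Accepted' ⟺ weight ≥ 14.
(texture=smooth, weight=14, count=4) — weight = 14, hence Accepted.
(texture=glossy, weight=16, count=3) — weight = 16, hence Accepted.
(texture=matte, weight=11, count=10) — weight = 11, hence Rejected.
(texture=matte, weight=3, count=8) — weight = 3, hence Rejected.

Accepted, Accepted, Rejected, Rejected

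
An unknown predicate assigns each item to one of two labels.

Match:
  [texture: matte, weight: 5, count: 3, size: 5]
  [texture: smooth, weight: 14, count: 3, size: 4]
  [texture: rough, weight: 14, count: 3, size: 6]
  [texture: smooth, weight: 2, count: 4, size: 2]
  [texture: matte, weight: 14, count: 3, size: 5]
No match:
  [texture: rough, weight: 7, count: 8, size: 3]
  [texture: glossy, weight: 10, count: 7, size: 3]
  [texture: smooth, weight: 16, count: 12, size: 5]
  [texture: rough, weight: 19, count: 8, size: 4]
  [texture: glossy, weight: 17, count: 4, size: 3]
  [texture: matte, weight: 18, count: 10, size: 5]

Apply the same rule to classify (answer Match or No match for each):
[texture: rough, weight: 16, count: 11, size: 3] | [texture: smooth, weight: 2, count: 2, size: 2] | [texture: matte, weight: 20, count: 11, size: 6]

The rule appears to be: weight ≤ 14 AND count ≤ 4.

No match, Match, No match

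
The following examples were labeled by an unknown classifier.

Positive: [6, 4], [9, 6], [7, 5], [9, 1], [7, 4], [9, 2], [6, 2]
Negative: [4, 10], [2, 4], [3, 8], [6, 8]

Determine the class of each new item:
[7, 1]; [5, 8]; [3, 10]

Positive, Negative, Negative

Rule: first > second. This holds for each 'Positive' example and fails for each 'Negative' one.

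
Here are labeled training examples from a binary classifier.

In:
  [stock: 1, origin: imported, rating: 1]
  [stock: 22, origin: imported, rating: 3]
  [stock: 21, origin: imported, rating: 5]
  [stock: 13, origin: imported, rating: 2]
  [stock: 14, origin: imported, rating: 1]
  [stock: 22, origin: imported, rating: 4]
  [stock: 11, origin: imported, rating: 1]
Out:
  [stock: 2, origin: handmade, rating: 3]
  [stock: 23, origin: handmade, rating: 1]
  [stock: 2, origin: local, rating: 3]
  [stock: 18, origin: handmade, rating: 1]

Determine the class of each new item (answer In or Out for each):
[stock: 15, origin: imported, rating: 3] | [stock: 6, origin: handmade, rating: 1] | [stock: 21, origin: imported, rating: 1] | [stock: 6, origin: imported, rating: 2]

In, Out, In, In

Looking at the examples, the only property every 'In' case has and every 'Out' case lacks is: origin is imported.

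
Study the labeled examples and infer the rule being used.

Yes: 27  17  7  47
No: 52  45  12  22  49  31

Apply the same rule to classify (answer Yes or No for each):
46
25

Comparing the two groups points to one rule — ends in digit 7.

No, No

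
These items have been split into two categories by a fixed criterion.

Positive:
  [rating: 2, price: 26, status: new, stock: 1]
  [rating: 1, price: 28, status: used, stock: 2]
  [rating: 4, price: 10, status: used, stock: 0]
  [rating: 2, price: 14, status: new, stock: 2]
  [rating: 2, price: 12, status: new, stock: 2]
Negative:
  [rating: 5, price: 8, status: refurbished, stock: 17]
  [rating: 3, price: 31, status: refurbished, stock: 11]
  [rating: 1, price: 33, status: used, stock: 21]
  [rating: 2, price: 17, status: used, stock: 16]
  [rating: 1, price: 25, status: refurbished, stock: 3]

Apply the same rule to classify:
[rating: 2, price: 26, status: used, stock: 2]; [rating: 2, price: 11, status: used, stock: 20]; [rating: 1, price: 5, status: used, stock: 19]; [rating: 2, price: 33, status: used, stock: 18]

A rule that fits every label: stock ≤ 2 — true of each 'Positive' example, false of each 'Negative' one.
[rating: 2, price: 26, status: used, stock: 2] — stock = 2, hence Positive.
[rating: 2, price: 11, status: used, stock: 20] — stock = 20, hence Negative.
[rating: 1, price: 5, status: used, stock: 19] — stock = 19, hence Negative.
[rating: 2, price: 33, status: used, stock: 18] — stock = 18, hence Negative.

Positive, Negative, Negative, Negative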